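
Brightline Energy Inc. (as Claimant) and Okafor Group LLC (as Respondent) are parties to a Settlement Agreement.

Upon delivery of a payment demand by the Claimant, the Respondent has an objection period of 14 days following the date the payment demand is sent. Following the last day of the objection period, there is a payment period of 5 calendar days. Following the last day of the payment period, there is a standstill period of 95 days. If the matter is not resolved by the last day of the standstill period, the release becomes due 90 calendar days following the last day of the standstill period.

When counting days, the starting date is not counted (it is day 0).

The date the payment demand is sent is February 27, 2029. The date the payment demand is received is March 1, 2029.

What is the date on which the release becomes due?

The last day of the objection period: February 27, 2029 + 14 days = March 13, 2029.
The last day of the payment period: March 13, 2029 + 5 days = March 18, 2029.
The last day of the standstill period: March 18, 2029 + 95 days = June 21, 2029.
The date on which the release becomes due: 90 calendar days after June 21, 2029 is September 19, 2029.

September 19, 2029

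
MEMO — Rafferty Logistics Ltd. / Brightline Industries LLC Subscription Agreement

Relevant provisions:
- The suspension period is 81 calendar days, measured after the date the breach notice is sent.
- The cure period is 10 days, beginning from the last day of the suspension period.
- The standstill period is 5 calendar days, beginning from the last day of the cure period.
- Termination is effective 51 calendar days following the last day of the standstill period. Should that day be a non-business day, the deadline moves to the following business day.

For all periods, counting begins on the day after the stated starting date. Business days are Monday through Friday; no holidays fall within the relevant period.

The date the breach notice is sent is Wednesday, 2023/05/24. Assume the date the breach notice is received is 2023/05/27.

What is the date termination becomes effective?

The last day of the suspension period: 81 calendar days after 2023/05/24 is 2023/08/13.
The last day of the cure period: 10 calendar days after 2023/08/13 is 2023/08/23.
The last day of the standstill period: 2023/08/23 + 5 days = 2023/08/28.
The date termination becomes effective: 51 calendar days after 2023/08/28 is 2023/10/18. 2023/10/18 is a Wednesday, so no roll-forward applies.

2023/10/18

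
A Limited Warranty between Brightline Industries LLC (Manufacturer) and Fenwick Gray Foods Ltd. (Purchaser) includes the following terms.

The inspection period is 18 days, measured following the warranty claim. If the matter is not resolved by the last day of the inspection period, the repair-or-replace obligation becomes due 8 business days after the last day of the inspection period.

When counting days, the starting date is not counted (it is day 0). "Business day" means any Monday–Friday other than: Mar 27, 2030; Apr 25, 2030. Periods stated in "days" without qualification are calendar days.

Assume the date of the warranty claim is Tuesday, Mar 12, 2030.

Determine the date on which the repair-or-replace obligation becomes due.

The last day of the inspection period: 18 calendar days after Mar 12, 2030 is Mar 30, 2030.
From Saturday, Mar 30, 2030, 8 business days (Apr 1, Apr 2, Apr 3, Apr 4, Apr 5, Apr 8, Apr 9, Apr 10, skipping weekends) brings us to Wednesday, Apr 10, 2030, which is the date on which the repair-or-replace obligation becomes due.

Apr 10, 2030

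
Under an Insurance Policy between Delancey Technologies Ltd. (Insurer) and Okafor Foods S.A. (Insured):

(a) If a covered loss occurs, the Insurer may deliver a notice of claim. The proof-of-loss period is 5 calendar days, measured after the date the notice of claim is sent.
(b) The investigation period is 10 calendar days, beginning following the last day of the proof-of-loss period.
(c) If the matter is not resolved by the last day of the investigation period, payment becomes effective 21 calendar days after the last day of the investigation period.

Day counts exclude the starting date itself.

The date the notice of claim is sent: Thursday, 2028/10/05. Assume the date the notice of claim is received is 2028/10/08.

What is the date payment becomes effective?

The last day of the proof-of-loss period: 5 calendar days after 2028/10/05 is 2028/10/10.
The last day of the investigation period: 10 calendar days after 2028/10/10 is 2028/10/20.
Adding 21 calendar days to 2028/10/20 gives 2028/11/10, which is the date payment becomes effective.

2028/11/10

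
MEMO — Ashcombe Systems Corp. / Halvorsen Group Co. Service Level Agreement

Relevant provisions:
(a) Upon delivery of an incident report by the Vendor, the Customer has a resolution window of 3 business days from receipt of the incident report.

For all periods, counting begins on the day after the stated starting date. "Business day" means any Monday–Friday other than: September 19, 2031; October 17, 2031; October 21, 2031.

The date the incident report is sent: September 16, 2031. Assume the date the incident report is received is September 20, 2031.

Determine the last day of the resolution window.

The last day of the resolution window: 3 business days after Saturday, September 20, 2031, skipping weekends — Sep 22, Sep 23, Sep 24 — lands on Wednesday, September 24, 2031.

September 24, 2031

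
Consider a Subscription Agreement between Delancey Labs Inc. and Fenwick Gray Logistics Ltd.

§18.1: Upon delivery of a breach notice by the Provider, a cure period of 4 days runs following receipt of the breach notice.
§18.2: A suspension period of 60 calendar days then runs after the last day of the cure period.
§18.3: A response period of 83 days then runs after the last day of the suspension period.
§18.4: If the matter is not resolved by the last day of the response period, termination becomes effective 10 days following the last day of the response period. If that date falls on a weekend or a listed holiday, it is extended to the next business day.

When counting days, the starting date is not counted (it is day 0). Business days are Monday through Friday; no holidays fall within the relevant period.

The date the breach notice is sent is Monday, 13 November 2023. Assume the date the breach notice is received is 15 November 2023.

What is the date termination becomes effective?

Adding 4 calendar days to 15 November 2023 gives 19 November 2023, which is the last day of the cure period.
The last day of the suspension period: 60 calendar days after 19 November 2023 is 18 January 2024.
The last day of the response period: 83 calendar days after 18 January 2024 is 10 April 2024.
The date termination becomes effective: 10 calendar days after 10 April 2024 is 20 April 2024. That falls on a Saturday, so it rolls to the next business day, Monday, 22 April 2024.

22 April 2024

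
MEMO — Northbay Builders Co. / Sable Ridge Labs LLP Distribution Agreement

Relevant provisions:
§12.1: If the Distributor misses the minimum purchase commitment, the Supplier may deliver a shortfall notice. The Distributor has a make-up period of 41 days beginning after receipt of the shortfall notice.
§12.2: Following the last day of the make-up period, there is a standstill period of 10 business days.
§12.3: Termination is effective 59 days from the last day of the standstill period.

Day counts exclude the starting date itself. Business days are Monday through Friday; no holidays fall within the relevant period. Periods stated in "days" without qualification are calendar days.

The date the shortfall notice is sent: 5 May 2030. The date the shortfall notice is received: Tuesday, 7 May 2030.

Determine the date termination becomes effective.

The last day of the make-up period: 41 calendar days after 7 May 2030 is 17 June 2030.
The last day of the standstill period: 10 business days after Monday, 17 June 2030, skipping weekends — Jun 18, Jun 19, Jun 20, Jun 21, Jun 24, Jun 25, Jun 26, Jun 27, Jun 28, Jul 1 — lands on Monday, 1 July 2030.
The date termination becomes effective: 1 July 2030 + 59 days = 29 August 2030.

29 August 2030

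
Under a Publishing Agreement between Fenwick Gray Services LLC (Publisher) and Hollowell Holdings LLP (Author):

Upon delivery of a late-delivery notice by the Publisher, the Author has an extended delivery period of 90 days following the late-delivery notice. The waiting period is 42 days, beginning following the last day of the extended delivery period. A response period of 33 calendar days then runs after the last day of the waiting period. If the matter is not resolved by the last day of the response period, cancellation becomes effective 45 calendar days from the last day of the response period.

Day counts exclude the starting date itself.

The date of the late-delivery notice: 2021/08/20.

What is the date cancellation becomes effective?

Adding 90 calendar days to 2021/08/20 gives 2021/11/18, which is the last day of the extended delivery period.
The last day of the waiting period: 42 calendar days after 2021/11/18 is 2021/12/30.
The last day of the response period: 33 calendar days after 2021/12/30 is 2022/02/01.
The date cancellation becomes effective: 2022/02/01 + 45 days = 2022/03/18.

2022/03/18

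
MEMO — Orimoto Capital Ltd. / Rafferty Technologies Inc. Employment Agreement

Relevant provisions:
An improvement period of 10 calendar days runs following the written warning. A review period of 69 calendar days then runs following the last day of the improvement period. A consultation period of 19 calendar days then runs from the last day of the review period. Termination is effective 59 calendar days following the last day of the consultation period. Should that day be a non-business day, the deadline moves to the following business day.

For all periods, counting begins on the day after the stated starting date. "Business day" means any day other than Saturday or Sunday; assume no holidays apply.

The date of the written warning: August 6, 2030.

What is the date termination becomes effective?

January 10, 2031

The last day of the improvement period: 10 calendar days after August 6, 2030 is August 16, 2030.
Adding 69 calendar days to August 16, 2030 gives October 24, 2030, which is the last day of the review period.
The last day of the consultation period: October 24, 2030 + 19 days = November 12, 2030.
The date termination becomes effective: 59 calendar days after November 12, 2030 is January 10, 2031. January 10, 2031 is a Friday, so no roll-forward applies.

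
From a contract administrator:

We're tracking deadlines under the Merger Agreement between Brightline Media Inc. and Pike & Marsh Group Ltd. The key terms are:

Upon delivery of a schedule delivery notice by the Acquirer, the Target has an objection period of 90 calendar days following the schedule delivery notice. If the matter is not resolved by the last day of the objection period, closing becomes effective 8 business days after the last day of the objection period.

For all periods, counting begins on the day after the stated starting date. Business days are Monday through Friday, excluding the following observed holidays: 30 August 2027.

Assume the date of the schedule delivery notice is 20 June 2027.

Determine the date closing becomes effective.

29 September 2027

The last day of the objection period: 20 June 2027 + 90 days = 18 September 2027.
From Saturday, 18 September 2027, 8 business days (Sep 20, Sep 21, Sep 22, Sep 23, Sep 24, Sep 27, Sep 28, Sep 29, skipping weekends) brings us to Wednesday, 29 September 2027, which is the date closing becomes effective.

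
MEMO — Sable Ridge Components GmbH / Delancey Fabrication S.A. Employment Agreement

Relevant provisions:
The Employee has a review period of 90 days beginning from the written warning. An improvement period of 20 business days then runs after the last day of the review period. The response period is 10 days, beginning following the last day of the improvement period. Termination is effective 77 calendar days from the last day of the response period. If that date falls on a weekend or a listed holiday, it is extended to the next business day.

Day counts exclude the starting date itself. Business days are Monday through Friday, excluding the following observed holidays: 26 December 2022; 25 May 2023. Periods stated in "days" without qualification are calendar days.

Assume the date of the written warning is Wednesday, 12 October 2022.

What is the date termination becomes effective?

Adding 90 calendar days to 12 October 2022 gives 10 January 2023, which is the last day of the review period.
The last day of the improvement period: counting 20 business days from Tuesday, 10 January 2023 (Jan 11, Jan 12, Jan 13, Jan 16, …, Feb 3, Feb 6, Feb 7, skipping weekends) reaches Tuesday, 7 February 2023.
The last day of the response period: 10 calendar days after 7 February 2023 is 17 February 2023.
Adding 77 calendar days to 17 February 2023 gives 5 May 2023, which is the date termination becomes effective. 5 May 2023 is a Friday and is not a listed holiday, so no roll-forward applies.

5 May 2023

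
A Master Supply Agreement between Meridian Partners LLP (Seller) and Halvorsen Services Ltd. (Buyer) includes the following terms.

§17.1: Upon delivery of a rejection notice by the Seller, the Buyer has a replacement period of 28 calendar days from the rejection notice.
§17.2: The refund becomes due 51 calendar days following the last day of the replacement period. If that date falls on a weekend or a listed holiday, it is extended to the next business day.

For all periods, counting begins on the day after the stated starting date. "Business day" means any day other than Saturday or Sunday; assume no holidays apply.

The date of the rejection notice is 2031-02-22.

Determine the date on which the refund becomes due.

2031-05-12

Adding 28 calendar days to 2031-02-22 gives 2031-03-22, which is the last day of the replacement period.
The date on which the refund becomes due: 51 calendar days after 2031-03-22 is 2031-05-12. 2031-05-12 is a Monday, so no roll-forward applies.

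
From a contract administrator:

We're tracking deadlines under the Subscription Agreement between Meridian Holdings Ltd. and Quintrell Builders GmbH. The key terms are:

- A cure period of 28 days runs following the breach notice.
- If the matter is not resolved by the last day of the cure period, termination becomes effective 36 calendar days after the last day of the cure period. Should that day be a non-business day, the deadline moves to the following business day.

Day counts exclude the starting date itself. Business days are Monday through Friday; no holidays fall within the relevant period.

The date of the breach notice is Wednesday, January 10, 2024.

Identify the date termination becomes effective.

March 14, 2024

The last day of the cure period: 28 calendar days after January 10, 2024 is February 7, 2024.
Adding 36 calendar days to February 7, 2024 gives March 14, 2024, which is the date termination becomes effective. March 14, 2024 is a Thursday, so no roll-forward applies.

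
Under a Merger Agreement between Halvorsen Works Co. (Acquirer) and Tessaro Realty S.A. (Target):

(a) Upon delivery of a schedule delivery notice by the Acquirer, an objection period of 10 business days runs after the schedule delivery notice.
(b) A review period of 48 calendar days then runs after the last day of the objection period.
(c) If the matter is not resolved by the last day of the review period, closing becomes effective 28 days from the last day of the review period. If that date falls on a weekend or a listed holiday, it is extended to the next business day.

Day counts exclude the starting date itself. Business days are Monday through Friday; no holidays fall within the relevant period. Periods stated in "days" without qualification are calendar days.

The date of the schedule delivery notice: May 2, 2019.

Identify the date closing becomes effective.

July 31, 2019

From Thursday, May 2, 2019, 10 business days (May 3, May 6, May 7, May 8, May 9, May 10, May 13, May 14, May 15, May 16, skipping weekends) brings us to Thursday, May 16, 2019, which is the last day of the objection period.
Adding 48 calendar days to May 16, 2019 gives July 3, 2019, which is the last day of the review period.
Adding 28 calendar days to July 3, 2019 gives July 31, 2019, which is the date closing becomes effective. July 31, 2019 is a Wednesday, so no roll-forward applies.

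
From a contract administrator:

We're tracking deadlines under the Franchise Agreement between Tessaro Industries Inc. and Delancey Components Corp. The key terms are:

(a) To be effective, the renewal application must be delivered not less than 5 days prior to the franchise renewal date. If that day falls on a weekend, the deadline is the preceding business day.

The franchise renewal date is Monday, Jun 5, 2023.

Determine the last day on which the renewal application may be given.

May 31, 2023

Counting back 5 calendar days from Jun 5, 2023 gives May 31, 2023. That is a Wednesday, so no adjustment is needed.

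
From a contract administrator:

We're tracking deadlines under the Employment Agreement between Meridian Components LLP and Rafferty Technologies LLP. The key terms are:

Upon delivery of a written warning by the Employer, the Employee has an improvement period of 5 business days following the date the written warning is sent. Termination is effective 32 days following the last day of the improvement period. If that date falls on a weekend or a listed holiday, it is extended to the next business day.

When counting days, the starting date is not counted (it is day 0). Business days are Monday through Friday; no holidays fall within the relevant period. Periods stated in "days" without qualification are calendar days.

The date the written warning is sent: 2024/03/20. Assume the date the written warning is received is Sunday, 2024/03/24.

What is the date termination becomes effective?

2024/04/29

From Wednesday, 2024/03/20, 5 business days (Mar 21, Mar 22, Mar 25, Mar 26, Mar 27, skipping weekends) brings us to Wednesday, 2024/03/27, which is the last day of the improvement period.
The date termination becomes effective: 32 calendar days after 2024/03/27 is 2024/04/28. That falls on a Sunday, so it rolls to the next business day, Monday, 2024/04/29.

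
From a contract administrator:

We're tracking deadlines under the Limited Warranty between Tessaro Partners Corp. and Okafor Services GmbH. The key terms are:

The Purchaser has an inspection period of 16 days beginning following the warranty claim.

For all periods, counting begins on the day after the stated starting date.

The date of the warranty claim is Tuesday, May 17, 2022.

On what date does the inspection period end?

June 2, 2022

The last day of the inspection period: 16 calendar days after May 17, 2022 is June 2, 2022.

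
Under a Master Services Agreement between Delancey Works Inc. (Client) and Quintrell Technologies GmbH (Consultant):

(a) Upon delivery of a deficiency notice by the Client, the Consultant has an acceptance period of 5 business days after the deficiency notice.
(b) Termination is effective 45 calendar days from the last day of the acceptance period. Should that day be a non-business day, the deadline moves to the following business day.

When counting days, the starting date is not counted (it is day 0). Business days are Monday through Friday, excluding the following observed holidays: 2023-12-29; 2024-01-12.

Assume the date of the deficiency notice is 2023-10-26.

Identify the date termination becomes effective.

From Thursday, 2023-10-26, 5 business days (Oct 27, Oct 30, Oct 31, Nov 1, Nov 2, skipping weekends) brings us to Thursday, 2023-11-02, which is the last day of the acceptance period.
The date termination becomes effective: 45 calendar days after 2023-11-02 is 2023-12-17. That falls on a Sunday, so it rolls to the next business day, Monday, 2023-12-18.

2023-12-18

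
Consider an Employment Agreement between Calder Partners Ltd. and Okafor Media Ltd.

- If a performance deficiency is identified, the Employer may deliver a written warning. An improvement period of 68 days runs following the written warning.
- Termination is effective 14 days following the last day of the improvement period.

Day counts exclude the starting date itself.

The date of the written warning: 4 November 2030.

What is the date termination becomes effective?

25 January 2031

The last day of the improvement period: 68 calendar days after 4 November 2030 is 11 January 2031.
The date termination becomes effective: 14 calendar days after 11 January 2031 is 25 January 2031.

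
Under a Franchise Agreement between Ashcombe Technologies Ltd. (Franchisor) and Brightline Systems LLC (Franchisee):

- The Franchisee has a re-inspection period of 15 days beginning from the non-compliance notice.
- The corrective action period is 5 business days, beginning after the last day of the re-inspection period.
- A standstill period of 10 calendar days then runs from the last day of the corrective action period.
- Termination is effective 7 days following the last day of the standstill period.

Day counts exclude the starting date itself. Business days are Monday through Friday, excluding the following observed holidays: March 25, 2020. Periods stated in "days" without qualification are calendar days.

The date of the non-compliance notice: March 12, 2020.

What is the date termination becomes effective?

April 20, 2020

The last day of the re-inspection period: 15 calendar days after March 12, 2020 is March 27, 2020.
The last day of the corrective action period: 5 business days after Friday, March 27, 2020, skipping weekends — Mar 30, Mar 31, Apr 1, Apr 2, Apr 3 — lands on Friday, April 3, 2020.
The last day of the standstill period: 10 calendar days after April 3, 2020 is April 13, 2020.
Adding 7 calendar days to April 13, 2020 gives April 20, 2020, which is the date termination becomes effective.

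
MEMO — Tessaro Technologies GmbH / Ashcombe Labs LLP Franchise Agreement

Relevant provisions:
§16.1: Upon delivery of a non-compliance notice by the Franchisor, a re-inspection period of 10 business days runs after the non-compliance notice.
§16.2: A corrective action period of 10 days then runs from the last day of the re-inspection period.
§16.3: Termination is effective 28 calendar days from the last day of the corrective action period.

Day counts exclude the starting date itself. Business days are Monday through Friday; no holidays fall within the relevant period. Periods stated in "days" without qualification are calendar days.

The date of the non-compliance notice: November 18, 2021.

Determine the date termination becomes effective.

January 9, 2022

From Thursday, November 18, 2021, 10 business days (Nov 19, Nov 22, Nov 23, Nov 24, Nov 25, Nov 26, Nov 29, Nov 30, Dec 1, Dec 2, skipping weekends) brings us to Thursday, December 2, 2021, which is the last day of the re-inspection period.
Adding 10 calendar days to December 2, 2021 gives December 12, 2021, which is the last day of the corrective action period.
The date termination becomes effective: 28 calendar days after December 12, 2021 is January 9, 2022.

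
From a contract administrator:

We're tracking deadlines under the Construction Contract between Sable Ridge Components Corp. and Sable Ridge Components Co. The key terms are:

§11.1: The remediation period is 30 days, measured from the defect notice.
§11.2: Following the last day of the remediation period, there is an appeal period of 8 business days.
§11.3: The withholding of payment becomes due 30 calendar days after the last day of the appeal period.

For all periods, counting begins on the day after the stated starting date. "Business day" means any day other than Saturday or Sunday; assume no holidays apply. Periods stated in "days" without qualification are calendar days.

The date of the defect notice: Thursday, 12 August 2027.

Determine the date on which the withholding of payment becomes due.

22 October 2027

Adding 30 calendar days to 12 August 2027 gives 11 September 2027, which is the last day of the remediation period.
The last day of the appeal period: counting 8 business days from Saturday, 11 September 2027 (Sep 13, Sep 14, Sep 15, Sep 16, Sep 17, Sep 20, Sep 21, Sep 22, skipping weekends) reaches Wednesday, 22 September 2027.
The date on which the withholding of payment becomes due: 30 calendar days after 22 September 2027 is 22 October 2027.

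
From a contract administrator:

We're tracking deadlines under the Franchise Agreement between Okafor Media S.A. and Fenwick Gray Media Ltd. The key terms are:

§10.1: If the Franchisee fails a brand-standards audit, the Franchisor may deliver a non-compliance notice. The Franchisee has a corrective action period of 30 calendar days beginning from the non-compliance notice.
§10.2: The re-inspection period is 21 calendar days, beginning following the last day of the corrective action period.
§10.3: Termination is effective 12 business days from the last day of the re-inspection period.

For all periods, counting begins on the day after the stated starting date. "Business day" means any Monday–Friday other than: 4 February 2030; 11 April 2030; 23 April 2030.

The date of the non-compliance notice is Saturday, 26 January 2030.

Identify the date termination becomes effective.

Adding 30 calendar days to 26 January 2030 gives 25 February 2030, which is the last day of the corrective action period.
The last day of the re-inspection period: 25 February 2030 + 21 days = 18 March 2030.
From Monday, 18 March 2030, 12 business days (Mar 19, Mar 20, Mar 21, Mar 22, …, Apr 1, Apr 2, Apr 3, skipping weekends) brings us to Wednesday, 3 April 2030, which is the date termination becomes effective.

3 April 2030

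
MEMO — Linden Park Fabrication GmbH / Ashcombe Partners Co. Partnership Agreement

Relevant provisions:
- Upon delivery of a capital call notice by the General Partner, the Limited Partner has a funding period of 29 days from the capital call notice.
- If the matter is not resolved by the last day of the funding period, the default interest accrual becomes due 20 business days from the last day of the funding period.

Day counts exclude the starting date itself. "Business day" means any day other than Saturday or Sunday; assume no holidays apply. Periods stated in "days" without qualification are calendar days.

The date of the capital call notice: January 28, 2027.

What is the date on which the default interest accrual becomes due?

March 26, 2027

The last day of the funding period: 29 calendar days after January 28, 2027 is February 26, 2027.
From Friday, February 26, 2027, 20 business days (Mar 1, Mar 2, Mar 3, Mar 4, …, Mar 24, Mar 25, Mar 26, skipping weekends) brings us to Friday, March 26, 2027, which is the date on which the default interest accrual becomes due.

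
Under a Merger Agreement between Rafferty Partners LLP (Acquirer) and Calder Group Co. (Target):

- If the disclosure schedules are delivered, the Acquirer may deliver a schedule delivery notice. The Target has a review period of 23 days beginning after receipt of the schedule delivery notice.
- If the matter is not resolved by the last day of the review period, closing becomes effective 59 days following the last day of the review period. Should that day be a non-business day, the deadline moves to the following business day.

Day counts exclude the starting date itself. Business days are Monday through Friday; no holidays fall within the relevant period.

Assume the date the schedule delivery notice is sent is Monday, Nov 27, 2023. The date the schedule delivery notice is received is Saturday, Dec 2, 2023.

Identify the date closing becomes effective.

Feb 22, 2024

The last day of the review period: Dec 2, 2023 + 23 days = Dec 25, 2023.
The date closing becomes effective: 59 calendar days after Dec 25, 2023 is Feb 22, 2024. Feb 22, 2024 is a Thursday, so no roll-forward applies.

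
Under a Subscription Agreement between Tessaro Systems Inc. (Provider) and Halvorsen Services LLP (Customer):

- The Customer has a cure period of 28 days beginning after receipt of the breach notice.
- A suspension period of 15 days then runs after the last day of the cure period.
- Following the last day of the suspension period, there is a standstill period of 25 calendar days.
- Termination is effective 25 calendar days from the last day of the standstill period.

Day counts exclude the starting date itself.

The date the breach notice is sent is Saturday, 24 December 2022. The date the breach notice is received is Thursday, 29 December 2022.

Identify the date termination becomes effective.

1 April 2023

The last day of the cure period: 29 December 2022 + 28 days = 26 January 2023.
Adding 15 calendar days to 26 January 2023 gives 10 February 2023, which is the last day of the suspension period.
Adding 25 calendar days to 10 February 2023 gives 7 March 2023, which is the last day of the standstill period.
Adding 25 calendar days to 7 March 2023 gives 1 April 2023, which is the date termination becomes effective.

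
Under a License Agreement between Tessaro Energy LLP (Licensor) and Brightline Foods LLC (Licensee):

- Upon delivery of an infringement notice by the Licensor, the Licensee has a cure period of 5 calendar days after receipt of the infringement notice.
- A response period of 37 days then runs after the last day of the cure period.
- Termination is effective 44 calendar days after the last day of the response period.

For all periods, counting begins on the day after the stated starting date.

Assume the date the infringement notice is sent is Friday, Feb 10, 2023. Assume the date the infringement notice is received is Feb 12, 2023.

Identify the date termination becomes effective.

The last day of the cure period: Feb 12, 2023 + 5 days = Feb 17, 2023.
The last day of the response period: 37 calendar days after Feb 17, 2023 is Mar 26, 2023.
The date termination becomes effective: 44 calendar days after Mar 26, 2023 is May 9, 2023.

May 9, 2023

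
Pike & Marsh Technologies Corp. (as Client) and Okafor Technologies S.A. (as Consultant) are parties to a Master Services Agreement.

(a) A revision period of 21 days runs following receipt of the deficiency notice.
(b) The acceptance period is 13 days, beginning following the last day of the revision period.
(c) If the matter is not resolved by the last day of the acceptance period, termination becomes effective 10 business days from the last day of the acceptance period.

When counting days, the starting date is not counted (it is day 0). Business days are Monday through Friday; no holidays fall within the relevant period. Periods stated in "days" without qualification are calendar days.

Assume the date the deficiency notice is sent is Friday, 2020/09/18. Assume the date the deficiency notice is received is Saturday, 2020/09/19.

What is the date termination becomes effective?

2020/11/06

The last day of the revision period: 2020/09/19 + 21 days = 2020/10/10.
The last day of the acceptance period: 2020/10/10 + 13 days = 2020/10/23.
The date termination becomes effective: 10 business days after Friday, 2020/10/23, skipping weekends — Oct 26, Oct 27, Oct 28, Oct 29, Oct 30, Nov 2, Nov 3, Nov 4, Nov 5, Nov 6 — lands on Friday, 2020/11/06.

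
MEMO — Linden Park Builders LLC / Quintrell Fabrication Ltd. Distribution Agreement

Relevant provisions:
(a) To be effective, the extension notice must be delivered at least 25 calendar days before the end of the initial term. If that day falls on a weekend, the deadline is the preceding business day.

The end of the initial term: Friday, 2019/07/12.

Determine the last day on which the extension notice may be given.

2019/06/17

2019/07/12 minus 25 days is 2019/06/17. That is a Monday, so no adjustment is needed.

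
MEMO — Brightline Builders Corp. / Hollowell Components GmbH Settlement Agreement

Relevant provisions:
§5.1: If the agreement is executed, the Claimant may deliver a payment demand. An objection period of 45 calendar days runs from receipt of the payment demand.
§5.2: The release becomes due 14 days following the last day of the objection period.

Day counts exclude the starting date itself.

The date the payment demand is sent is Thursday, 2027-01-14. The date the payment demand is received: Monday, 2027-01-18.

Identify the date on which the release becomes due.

The last day of the objection period: 45 calendar days after 2027-01-18 is 2027-03-04.
The date on which the release becomes due: 2027-03-04 + 14 days = 2027-03-18.

2027-03-18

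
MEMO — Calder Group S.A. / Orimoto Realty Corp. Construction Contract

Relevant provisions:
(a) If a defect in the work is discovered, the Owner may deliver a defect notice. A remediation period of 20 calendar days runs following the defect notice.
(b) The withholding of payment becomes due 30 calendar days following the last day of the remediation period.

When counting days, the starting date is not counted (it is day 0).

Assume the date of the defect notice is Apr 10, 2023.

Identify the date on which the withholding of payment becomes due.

The last day of the remediation period: Apr 10, 2023 + 20 days = Apr 30, 2023.
The date on which the withholding of payment becomes due: Apr 30, 2023 + 30 days = May 30, 2023.

May 30, 2023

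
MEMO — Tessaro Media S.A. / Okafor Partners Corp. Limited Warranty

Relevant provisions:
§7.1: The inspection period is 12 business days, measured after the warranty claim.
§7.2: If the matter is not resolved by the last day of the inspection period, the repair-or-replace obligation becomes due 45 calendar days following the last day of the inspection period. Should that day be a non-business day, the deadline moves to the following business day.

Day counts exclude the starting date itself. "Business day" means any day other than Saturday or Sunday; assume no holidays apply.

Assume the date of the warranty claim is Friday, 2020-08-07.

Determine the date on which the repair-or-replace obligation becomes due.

The last day of the inspection period: counting 12 business days from Friday, 2020-08-07 (Aug 10, Aug 11, Aug 12, Aug 13, …, Aug 21, Aug 24, Aug 25, skipping weekends) reaches Tuesday, 2020-08-25.
The date on which the repair-or-replace obligation becomes due: 45 calendar days after 2020-08-25 is 2020-10-09. 2020-10-09 is a Friday, so no roll-forward applies.

2020-10-09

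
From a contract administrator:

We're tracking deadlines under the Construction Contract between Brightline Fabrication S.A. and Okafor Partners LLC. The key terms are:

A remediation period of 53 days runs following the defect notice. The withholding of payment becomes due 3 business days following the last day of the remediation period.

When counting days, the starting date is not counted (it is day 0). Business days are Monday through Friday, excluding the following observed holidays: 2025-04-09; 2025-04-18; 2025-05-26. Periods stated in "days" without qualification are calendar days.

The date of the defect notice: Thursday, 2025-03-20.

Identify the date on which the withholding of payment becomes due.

Adding 53 calendar days to 2025-03-20 gives 2025-05-12, which is the last day of the remediation period.
The date on which the withholding of payment becomes due: 3 business days after Monday, 2025-05-12, skipping weekends — May 13, May 14, May 15 — lands on Thursday, 2025-05-15.

2025-05-15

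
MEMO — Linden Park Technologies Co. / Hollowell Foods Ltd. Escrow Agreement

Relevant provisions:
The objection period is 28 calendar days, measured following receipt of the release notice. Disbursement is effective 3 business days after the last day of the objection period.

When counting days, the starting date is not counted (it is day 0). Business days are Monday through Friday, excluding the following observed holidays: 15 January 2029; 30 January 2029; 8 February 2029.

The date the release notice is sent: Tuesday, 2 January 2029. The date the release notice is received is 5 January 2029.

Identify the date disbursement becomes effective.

7 February 2029

The last day of the objection period: 28 calendar days after 5 January 2029 is 2 February 2029.
The date disbursement becomes effective: counting 3 business days from Friday, 2 February 2029 (Feb 5, Feb 6, Feb 7, skipping weekends) reaches Wednesday, 7 February 2029.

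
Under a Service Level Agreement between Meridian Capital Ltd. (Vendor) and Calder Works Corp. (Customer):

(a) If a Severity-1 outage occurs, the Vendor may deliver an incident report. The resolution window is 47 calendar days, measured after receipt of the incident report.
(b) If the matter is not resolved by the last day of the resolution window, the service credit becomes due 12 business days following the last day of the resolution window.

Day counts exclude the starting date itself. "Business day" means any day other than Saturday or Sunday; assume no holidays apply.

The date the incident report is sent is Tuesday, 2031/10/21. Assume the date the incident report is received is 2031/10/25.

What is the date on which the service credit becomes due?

2031/12/29

Adding 47 calendar days to 2031/10/25 gives 2031/12/11, which is the last day of the resolution window.
From Thursday, 2031/12/11, 12 business days (Dec 12, Dec 15, Dec 16, Dec 17, …, Dec 25, Dec 26, Dec 29, skipping weekends) brings us to Monday, 2031/12/29, which is the date on which the service credit becomes due.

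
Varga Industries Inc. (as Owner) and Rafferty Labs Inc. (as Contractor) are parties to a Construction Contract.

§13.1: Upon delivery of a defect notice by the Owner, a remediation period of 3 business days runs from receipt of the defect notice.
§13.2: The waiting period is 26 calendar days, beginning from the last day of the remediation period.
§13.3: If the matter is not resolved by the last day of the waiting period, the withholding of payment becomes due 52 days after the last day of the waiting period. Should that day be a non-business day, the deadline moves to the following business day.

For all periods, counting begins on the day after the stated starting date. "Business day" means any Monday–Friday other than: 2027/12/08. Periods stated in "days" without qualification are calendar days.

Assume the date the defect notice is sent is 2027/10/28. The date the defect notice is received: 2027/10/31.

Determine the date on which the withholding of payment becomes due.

The last day of the remediation period: 3 business days after Sunday, 2027/10/31, skipping weekends — Nov 1, Nov 2, Nov 3 — lands on Wednesday, 2027/11/03.
The last day of the waiting period: 2027/11/03 + 26 days = 2027/11/29.
The date on which the withholding of payment becomes due: 2027/11/29 + 52 days = 2028/01/20. 2028/01/20 is a Thursday and is not a listed holiday, so no roll-forward applies.

2028/01/20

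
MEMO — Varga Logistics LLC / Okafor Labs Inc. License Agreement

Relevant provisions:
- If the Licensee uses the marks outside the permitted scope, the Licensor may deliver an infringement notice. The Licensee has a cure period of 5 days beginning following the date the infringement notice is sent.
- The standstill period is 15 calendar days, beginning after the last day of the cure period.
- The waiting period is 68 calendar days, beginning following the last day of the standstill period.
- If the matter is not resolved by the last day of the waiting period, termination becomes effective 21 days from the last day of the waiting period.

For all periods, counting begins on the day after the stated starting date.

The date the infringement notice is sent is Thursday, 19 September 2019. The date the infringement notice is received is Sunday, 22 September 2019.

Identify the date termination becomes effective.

The last day of the cure period: 5 calendar days after 19 September 2019 is 24 September 2019.
Adding 15 calendar days to 24 September 2019 gives 9 October 2019, which is the last day of the standstill period.
Adding 68 calendar days to 9 October 2019 gives 16 December 2019, which is the last day of the waiting period.
The date termination becomes effective: 21 calendar days after 16 December 2019 is 6 January 2020.

6 January 2020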